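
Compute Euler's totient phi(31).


phi(n) counts integers in [1, n] coprime to n. Using the multiplicative formula phi(n) = n * prod_{p | n} (1 - 1/p):
31 = 31, so
phi(31) = 31 * (1 - 1/31) = 30.

30


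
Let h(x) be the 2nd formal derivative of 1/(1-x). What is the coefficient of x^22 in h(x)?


Differentiating 2 times: d^2/dx^2 [1/(1-x)] = 2!/(1-x)^3.
The expansion 1/(1-x)^3 = sum_{k>=0} C(k+2, 2) x^k, so the coefficient of x^n in 2!/(1-x)^3 is 2! * C(n+2, 2).
For n = 22: 2 * C(24, 2) = 2 * 276 = 552

552


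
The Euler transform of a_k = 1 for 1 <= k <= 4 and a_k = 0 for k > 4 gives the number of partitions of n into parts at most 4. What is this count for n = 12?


Partitions of 12 into parts at most 4:
Using generating function (1-x)^(-1)(1-x^2)^(-1)...(1-x^4)^(-1),
the coefficient of x^12 = 34

34


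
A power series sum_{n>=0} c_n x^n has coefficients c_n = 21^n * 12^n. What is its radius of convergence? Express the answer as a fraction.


By the root test (Cauchy-Hadamard), the radius is R = 1 / limsup_n |c_n|^(1/n).
Here |c_n|^(1/n) = (21^n * 12^n)^(1/n) = 21 * 12 = 252 for all n.
So R = 1/252 = 1/252.

1/252


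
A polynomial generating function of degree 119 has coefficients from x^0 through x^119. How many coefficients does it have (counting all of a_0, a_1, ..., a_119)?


A polynomial of degree 119 takes the form a_0 + a_1 x + ... + a_119 x^119.
The number of coefficients is 119 + 1 = 120.

120


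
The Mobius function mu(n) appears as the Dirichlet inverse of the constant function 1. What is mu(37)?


37 = 37 (all distinct primes).
mu(37) = (-1)^1 = -1

-1


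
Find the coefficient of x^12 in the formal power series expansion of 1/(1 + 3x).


Write 1/(1 + c x) = 1/(1 - (-c) x) and apply the geometric-series identity
1/(1 - y) = sum_{k>=0} y^k to get 1/(1 + c x) = sum_{k>=0} (-c)^k x^k.
So the coefficient of x^k is (-c)^k = (-1)^k * c^k.
Here c = 3 and k = 12:
(-3)^12 = 1 * 531441 = 531441

531441


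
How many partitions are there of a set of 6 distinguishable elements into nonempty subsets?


Bell_6 can be computed from the Bell triangle or from Dobinski's identity Bell_n = (1/e) * sum_{k>=0} k^n / k!.
Computing Bell_6 = 203.

203


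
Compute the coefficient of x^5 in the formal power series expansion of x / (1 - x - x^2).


Let f(x) = sum_{k>=0} a_k x^k. Multiplying f(x) * (1 - x - x^2) = x and matching coefficients gives a_0 = 0, a_1 = 1, and a_k = a_{k-1} + a_{k-2} for k >= 2. These are the Fibonacci numbers F_k.
Iterating from F_0 = 0, F_1 = 1:
F_0=0, F_1=1, F_2=1, F_3=2, F_4=3, F_5=5
F_5 = 5.

5


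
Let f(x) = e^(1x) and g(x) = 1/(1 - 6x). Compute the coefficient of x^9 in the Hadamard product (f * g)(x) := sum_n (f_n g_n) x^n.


Expanding: f_k = 1^k/k! (from e^(1x)) and g_k = 6^k (from 1/(1 - 6x)). So the Hadamard coefficient (f * g)_k = 1^k 6^k / k! = (6)^k / k!.
For k = 9: 6^9/9! = 10077696/362880 = 972/35.

972/35


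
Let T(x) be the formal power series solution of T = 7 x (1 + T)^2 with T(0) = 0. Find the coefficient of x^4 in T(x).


Apply the Lagrange inversion formula: if T = 7 x * phi(T) with phi(t) = (1 + t)^2, then [x^n] T = 7^n * (1/n) [t^(n-1)] phi(t)^n = 7^n * (1/n) [t^(n-1)] (1 + t)^(2n) = 7^n * (1/n) C(2n, n-1).
Using the identity C(2n, n-1) = C(2n, n) * n / (n+1), the unscaled factor equals C(2n, n) / (n+1) = C_n, the n-th Catalan number.
For n = 4: C_4 = C(8, 4) / 5 = 70/5 = 14.
With the 7^4 = 2401 factor, the coefficient is 2401 * 14 = 33614.

33614


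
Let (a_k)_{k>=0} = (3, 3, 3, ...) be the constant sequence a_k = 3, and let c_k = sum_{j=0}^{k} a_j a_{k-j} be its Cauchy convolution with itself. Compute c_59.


Since a_j = 3 for all j >= 0, the convolution sum becomes
c_k = sum_{j=0}^{k} 3 * 3 = 9 * (k + 1).
Equivalently, the generating function of (a_k) is 3/(1 - x) and its square is 9/(1 - x)^2 = sum_{k>=0} 9(k + 1) x^k.
For k = 59: 9 * 60 = 540.

540


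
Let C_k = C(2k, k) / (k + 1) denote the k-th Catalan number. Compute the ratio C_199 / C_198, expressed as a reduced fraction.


Using C_k = (2k)! / (k! (k+1)!), the ratio C_{k+1}/C_k simplifies to
C_{k+1}/C_k = [(2k+2)! / ((k+1)! (k+2)!)] * [k! (k+1)! / (2k)!]
 = (2k+2)(2k+1) / ((k+1)(k+2)) = 2(2k+1) / (k+2).
For k = 198: 2(2*198 + 1) / (198 + 2) = 794/200 = 397/100.

397/100


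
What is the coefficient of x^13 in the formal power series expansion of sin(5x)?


The Maclaurin series is sin(t) = sum_{k>=0} (-1)^k t^(2k+1) / (2k+1)!, so substituting t = 5x, only odd powers of x are nonzero, with coefficient of x^(2k+1) equal to (-1)^k 5^(2k+1) / (2k+1)!.
Write 13 = 2*6 + 1, giving the coefficient (-1)^6 * 5^13 / 13! = 1220703125/6227020800 = 48828125/249080832.

48828125/249080832


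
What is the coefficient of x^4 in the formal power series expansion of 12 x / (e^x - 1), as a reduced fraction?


The exponential generating function for Bernoulli numbers is
x / (e^x - 1) = sum_{k>=0} B_k x^k / k!.
So the coefficient of x^4 in 12 x / (e^x - 1) is 12 B_4 / 4!.
Computing: B_4 = -1/30, 4! = 24, giving
12 * -1/30 / 24 = -1/60.

-1/60


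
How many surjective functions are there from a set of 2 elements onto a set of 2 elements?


By inclusion-exclusion on which target elements are missed, the number of surjections from an n-set onto a k-set is
surj(n, k) = sum_{j=0}^{k} (-1)^j C(k, j) (k - j)^n.
Equivalently surj(n, k) = k! * S(n, k), where S(n, k) is the Stirling number of the second kind.
For n = 2, k = 2:
S(2, 2) = 1, so
surj = 2! * 1 = 2 * 1 = 2.

2


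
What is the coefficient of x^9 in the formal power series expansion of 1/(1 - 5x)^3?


The general identity 1/(1 - c x)^r = sum_{k>=0} c^k C(k + r - 1, r - 1) x^k follows by substituting y = c x into 1/(1 - y)^r = sum_{k>=0} C(k + r - 1, r - 1) y^k.
For c = 5, r = 3, k = 9:
5^9 * C(11, 2) = 1953125 * 55 = 107421875.

107421875


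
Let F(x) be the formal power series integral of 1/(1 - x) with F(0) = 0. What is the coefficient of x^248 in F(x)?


1/(1 - x) = sum_{k>=0} x^k. Integrating termwise and using F(0) = 0 gives
F(x) = sum_{k>=0} x^(k+1) / (k+1) = sum_{m>=1} x^m / m = -ln(1 - x).
So the coefficient of x^248 is 1/248 = 1/248.

1/248


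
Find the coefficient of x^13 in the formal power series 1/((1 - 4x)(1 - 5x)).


By partial fractions or Cauchy convolution:
The coefficient equals sum_{k=0}^{13} 4^k * 5^(13-k).
= 5835080169

5835080169


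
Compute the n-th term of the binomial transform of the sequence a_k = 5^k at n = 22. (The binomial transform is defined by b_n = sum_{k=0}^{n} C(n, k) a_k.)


With a_k = 5^k, b_n = sum_{k=0}^{n} C(n, k) 5^k = (1 + 5)^n by the binomial theorem.
For n = 22: (1 + 5)^22 = 6^22 = 131621703842267136.

131621703842267136


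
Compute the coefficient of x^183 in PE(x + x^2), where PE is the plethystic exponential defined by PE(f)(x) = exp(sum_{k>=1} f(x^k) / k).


With f(x) = x + x^2, the exponent is sum_{k>=1} (x^k + x^(2k)) / k = -ln(1 - x) - ln(1 - x^2). Exponentiating:
PE(x + x^2) = 1 / ((1 - x)(1 - x^2)).
This is the generating function for partitions of n into parts of size 1 or 2. The number of 2's can be any j in 0..91, and the rest are 1's, so
[x^183] = floor(183/2) + 1 = 92.

92


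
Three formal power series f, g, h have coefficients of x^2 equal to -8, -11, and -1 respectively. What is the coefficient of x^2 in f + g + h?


Series addition is componentwise:
-8 + -11 + -1
= -20

-20


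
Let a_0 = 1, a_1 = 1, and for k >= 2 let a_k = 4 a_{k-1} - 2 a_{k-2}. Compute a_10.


Iterating the recurrence forward:
a_0 = 1
a_1 = 1
a_2 = 4*1 - 2*1 = 2
a_3 = 4*2 - 2*1 = 6
a_4 = 4*6 - 2*2 = 20
a_5 = 4*20 - 2*6 = 68
a_6 = 4*68 - 2*20 = 232
a_7 = 4*232 - 2*68 = 792
a_8 = 4*792 - 2*232 = 2704
a_9 = 4*2704 - 2*792 = 9232
a_10 = 4*9232 - 2*2704 = 31520
So a_10 = 31520.

31520


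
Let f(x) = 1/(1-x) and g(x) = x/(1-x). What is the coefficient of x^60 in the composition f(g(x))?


First simplify the composition: f(g(x)) = 1/(1 - x/(1-x)) = (1-x)/((1-x) - x) = (1-x)/(1-2x).
Now extract the coefficient. Write (1-x)/(1-2x) = 1/(1-2x) - x/(1-2x).
The coefficient of x^n in 1/(1-2x) is 2^n, and in x/(1-2x) is 2^(n-1) (for n >= 1).
So the coefficient of x^60 is 2^60 - 2^59 = 1152921504606846976 - 576460752303423488 = 576460752303423488.

576460752303423488


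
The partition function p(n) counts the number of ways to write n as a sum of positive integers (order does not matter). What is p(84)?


Using the generating function prod_{k>=1} 1/(1-x^k), we compute p(84).
By dynamic programming over parts 1 through 84:
p(84) = 26543660

26543660


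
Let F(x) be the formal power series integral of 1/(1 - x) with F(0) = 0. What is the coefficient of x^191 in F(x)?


1/(1 - x) = sum_{k>=0} x^k. Integrating termwise and using F(0) = 0 gives
F(x) = sum_{k>=0} x^(k+1) / (k+1) = sum_{m>=1} x^m / m = -ln(1 - x).
So the coefficient of x^191 is 1/191 = 1/191.

1/191


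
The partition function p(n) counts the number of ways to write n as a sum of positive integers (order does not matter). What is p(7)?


Using the generating function prod_{k>=1} 1/(1-x^k), we compute p(7).
By dynamic programming over parts 1 through 7:
p(7) = 15

15


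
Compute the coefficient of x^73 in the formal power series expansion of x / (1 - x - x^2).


Let f(x) = sum_{k>=0} a_k x^k. Multiplying f(x) * (1 - x - x^2) = x and matching coefficients gives a_0 = 0, a_1 = 1, and a_k = a_{k-1} + a_{k-2} for k >= 2. These are the Fibonacci numbers F_k.
Iterating from F_0 = 0, F_1 = 1:
F_0=0, F_1=1, F_2=1, F_3=2, F_4=3, F_5=5, F_6=8, F_7=13, F_8=21, F_9=34, ...
F_73 = 806515533049393.

806515533049393


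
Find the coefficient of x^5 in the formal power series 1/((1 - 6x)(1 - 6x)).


By partial fractions or Cauchy convolution:
The coefficient equals sum_{k=0}^{5} 6^k * 6^(5-k).
= 46656

46656


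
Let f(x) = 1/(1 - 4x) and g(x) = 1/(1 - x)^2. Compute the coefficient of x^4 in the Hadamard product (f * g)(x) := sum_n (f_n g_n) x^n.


f has coefficients f_k = 4^k. For g = 1/(1 - x)^2 the coefficient is g_k = C(k + 1, 1) = k + 1. The Hadamard coefficient is (f * g)_k = 4^k * (k + 1).
For k = 4: 4^4 * 5 = 256 * 5 = 1280.

1280


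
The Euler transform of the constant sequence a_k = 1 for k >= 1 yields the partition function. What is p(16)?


The Euler transform converts the sequence a_k = 1 into the number of integer partitions.
Using the recurrence or dynamic programming:
p(16) = 231

231


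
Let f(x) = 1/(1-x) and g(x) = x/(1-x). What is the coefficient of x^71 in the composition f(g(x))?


First simplify the composition: f(g(x)) = 1/(1 - x/(1-x)) = (1-x)/((1-x) - x) = (1-x)/(1-2x).
Now extract the coefficient. Write (1-x)/(1-2x) = 1/(1-2x) - x/(1-2x).
The coefficient of x^n in 1/(1-2x) is 2^n, and in x/(1-2x) is 2^(n-1) (for n >= 1).
So the coefficient of x^71 is 2^71 - 2^70 = 2361183241434822606848 - 1180591620717411303424 = 1180591620717411303424.

1180591620717411303424


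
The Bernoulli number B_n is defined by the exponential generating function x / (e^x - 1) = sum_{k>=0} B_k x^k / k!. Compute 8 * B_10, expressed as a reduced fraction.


Bernoulli numbers can also be computed recursively via B_0 = 1 and sum_{j=0}^{m} C(m+1, j) B_j = 0 for m >= 1. Odd-index Bernoulli numbers vanish for k >= 3.
Computing B_10 = 5/66, so 8 * B_10 = 8 * 5/66 = 20/33.

20/33


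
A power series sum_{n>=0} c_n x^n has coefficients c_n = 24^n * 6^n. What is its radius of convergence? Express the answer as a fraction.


By the root test (Cauchy-Hadamard), the radius is R = 1 / limsup_n |c_n|^(1/n).
Here |c_n|^(1/n) = (24^n * 6^n)^(1/n) = 24 * 6 = 144 for all n.
So R = 1/144 = 1/144.

1/144


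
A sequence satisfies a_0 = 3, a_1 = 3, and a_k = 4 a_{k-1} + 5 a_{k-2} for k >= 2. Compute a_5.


The characteristic equation is t^2 - 4 t - 5 = 0, with roots r_1 = 5 and r_2 = -1 (so c_1 = r_1 + r_2, c_2 = -r_1 r_2 as required).
One can use the closed form a_n = A r_1^n + B r_2^n, but direct iteration is more reliable:
a_0 = 3, a_1 = 3, a_2 = 27, a_3 = 123, a_4 = 627, a_5 = 3123.
So a_5 = 3123.

3123


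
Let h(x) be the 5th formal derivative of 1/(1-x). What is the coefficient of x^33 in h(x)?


Differentiating 5 times: d^5/dx^5 [1/(1-x)] = 5!/(1-x)^6.
The expansion 1/(1-x)^6 = sum_{k>=0} C(k+5, 5) x^k, so the coefficient of x^n in 5!/(1-x)^6 is 5! * C(n+5, 5).
For n = 33: 120 * C(38, 5) = 120 * 501942 = 60233040

60233040


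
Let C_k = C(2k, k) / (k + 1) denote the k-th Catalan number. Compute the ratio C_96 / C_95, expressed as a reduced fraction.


Using C_k = (2k)! / (k! (k+1)!), the ratio C_{k+1}/C_k simplifies to
C_{k+1}/C_k = [(2k+2)! / ((k+1)! (k+2)!)] * [k! (k+1)! / (2k)!]
 = (2k+2)(2k+1) / ((k+1)(k+2)) = 2(2k+1) / (k+2).
For k = 95: 2(2*95 + 1) / (95 + 2) = 382/97 = 382/97.

382/97


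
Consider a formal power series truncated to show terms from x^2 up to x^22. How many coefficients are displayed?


From x^2 to x^22 inclusive, the count is 22 - 2 + 1 = 21.

21


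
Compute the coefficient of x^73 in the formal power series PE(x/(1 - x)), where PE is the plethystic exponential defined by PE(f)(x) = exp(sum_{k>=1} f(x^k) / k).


For f(x) = x/(1 - x) we have
sum_{k>=1} f(x^k) / k = sum_{k>=1} (1/k) * x^k / (1 - x^k) = sum_{k, m >= 1} x^(k m) / k,
which after exponentiating simplifies to
PE(x/(1 - x)) = prod_{k>=1} 1 / (1 - x^k).
This is the generating function for the partition function p(n), so the coefficient of x^73 is p(73).
Computing p(73) by dynamic programming over parts 1, 2, ..., 73: p(73) = 6185689.

6185689


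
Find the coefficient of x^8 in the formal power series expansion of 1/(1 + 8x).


Write 1/(1 + c x) = 1/(1 - (-c) x) and apply the geometric-series identity
1/(1 - y) = sum_{k>=0} y^k to get 1/(1 + c x) = sum_{k>=0} (-c)^k x^k.
So the coefficient of x^k is (-c)^k = (-1)^k * c^k.
Here c = 8 and k = 8:
(-8)^8 = 1 * 16777216 = 16777216

16777216


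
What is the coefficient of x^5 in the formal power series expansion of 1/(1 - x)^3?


The expansion 1/(1 - x)^r = sum_{k>=0} C(k + r - 1, r - 1) x^k follows from the multiset / negative-binomial theorem (or from repeated differentiation of the geometric series).
For r = 3 and k = 5:
C(7, 2) = 5040 / (2 * 120) = 21.

21


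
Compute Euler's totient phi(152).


phi(n) counts integers in [1, n] coprime to n. Using the multiplicative formula phi(n) = n * prod_{p | n} (1 - 1/p):
152 = 2^3 * 19, so
phi(152) = 152 * (1 - 1/2) * (1 - 1/19) = 72.

72


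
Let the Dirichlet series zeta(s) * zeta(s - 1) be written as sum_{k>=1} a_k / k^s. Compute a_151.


Convolution gives a_k = sum_{d | k} d * 1 = sum_{d | k} d = sigma(k), the sum of positive divisors of k.
For k = 151, the divisors are 1, 151, so
sigma(151) = 1 + 151 = 152.

152


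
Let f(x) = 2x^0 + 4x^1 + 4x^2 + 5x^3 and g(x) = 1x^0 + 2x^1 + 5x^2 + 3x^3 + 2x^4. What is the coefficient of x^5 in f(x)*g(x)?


Cauchy product at x^5:
4*2 + 4*3 + 5*5
= 45

45


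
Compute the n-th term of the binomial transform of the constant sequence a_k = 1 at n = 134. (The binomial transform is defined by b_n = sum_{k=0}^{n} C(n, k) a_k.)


With a_k = 1 for all k, b_n = sum_{k=0}^{n} C(n, k) = 2^n by the binomial theorem.
For n = 134: 2^134 = 21778071482940061661655974875633165533184.

21778071482940061661655974875633165533184


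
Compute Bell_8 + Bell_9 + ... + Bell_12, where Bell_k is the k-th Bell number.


Recall Bell_k counts set partitions of a k-set (with Bell_0 = 1 by convention).
Bell_8 through Bell_12: 4140, 21147, 115975, 678570, 4213597
Sum = 4140 + 21147 + 115975 + 678570 + 4213597 = 5033429.

5033429


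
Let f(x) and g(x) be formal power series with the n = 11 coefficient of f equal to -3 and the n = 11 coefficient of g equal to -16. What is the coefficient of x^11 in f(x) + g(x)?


Addition of formal power series is termwise.
The coefficient of x^11 in f + g = -3 + -16
= -19

-19


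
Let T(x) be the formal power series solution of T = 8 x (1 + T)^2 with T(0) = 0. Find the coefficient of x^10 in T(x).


Apply the Lagrange inversion formula: if T = 8 x * phi(T) with phi(t) = (1 + t)^2, then [x^n] T = 8^n * (1/n) [t^(n-1)] phi(t)^n = 8^n * (1/n) [t^(n-1)] (1 + t)^(2n) = 8^n * (1/n) C(2n, n-1).
Using the identity C(2n, n-1) = C(2n, n) * n / (n+1), the unscaled factor equals C(2n, n) / (n+1) = C_n, the n-th Catalan number.
For n = 10: C_10 = C(20, 10) / 11 = 184756/11 = 16796.
With the 8^10 = 1073741824 factor, the coefficient is 1073741824 * 16796 = 18034567675904.

18034567675904


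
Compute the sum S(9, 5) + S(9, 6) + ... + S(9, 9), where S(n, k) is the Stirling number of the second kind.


By definition, S(n, k) counts partitions of an n-set into exactly k nonempty blocks.
Computing row n = 9 for k = 5..9:
S(9, k): 6951, 2646, 462, 36, 1
Sum = 10096.

10096


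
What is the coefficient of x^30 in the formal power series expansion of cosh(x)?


The Maclaurin series is cosh(t) = sum_{m>=0} t^(2m) / (2m)!, so substituting t = x, only even powers of x are nonzero, with coefficient of x^(2m) equal to 1 / (2m)!.
For x^30 the coefficient is 1/30! = 1/265252859812191058636308480000000 = 1/265252859812191058636308480000000.

1/265252859812191058636308480000000


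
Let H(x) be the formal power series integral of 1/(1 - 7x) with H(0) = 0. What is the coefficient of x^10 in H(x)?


1/(1 - 7x) = sum_{k>=0} 7^k x^k. Integrating termwise with H(0) = 0:
H(x) = sum_{k>=0} 7^k x^(k+1) / (k+1) = sum_{m>=1} 7^(m-1) x^m / m.
For m = 10: 7^9/10 = 40353607/10 = 40353607/10.

40353607/10


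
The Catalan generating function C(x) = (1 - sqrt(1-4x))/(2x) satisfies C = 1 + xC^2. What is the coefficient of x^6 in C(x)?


Substituting x -> x scales the n-th coefficient by 1, so [x^6] C(x) = C_6.
C_6 = C(2*6, 6)/(7) = 924/7 = 132.
= 132.

132


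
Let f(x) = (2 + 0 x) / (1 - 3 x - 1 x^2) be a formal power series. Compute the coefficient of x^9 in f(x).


Write f(x) = sum_{k>=0} a_k x^k. Multiplying both sides by 1 - 3 x - 1 x^2 gives
(1 - 3 x - 1 x^2) sum_{k>=0} a_k x^k = 2 + 0 x.
Matching coefficients:
 x^0: a_0 = 2
 x^1: a_1 - 3 a_0 = 0  =>  a_1 = 3*2 + 0 = 6
 x^k (k >= 2): a_k = 3 a_{k-1} + 1 a_{k-2}.
Iterating: a_2 = 20, a_3 = 66, a_4 = 218, a_5 = 720, a_6 = 2378, a_7 = 7854, a_8 = 25940, a_9 = 85674.
So the coefficient of x^9 is 85674.

85674


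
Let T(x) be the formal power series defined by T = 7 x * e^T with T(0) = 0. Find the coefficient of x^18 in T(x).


Apply the Lagrange inversion formula: if T = 7 x * phi(T) with phi(t) = e^t, then
[x^n] T = 7^n * (1/n) [t^(n-1)] phi(t)^n = 7^n * (1/n) [t^(n-1)] e^(n t) = 7^n * (1/n) * n^(n-1) / (n-1)! = 7^n * n^(n-1) / n!.
When c = 1 this is the Cayley count of rooted labeled trees on n vertices, divided by n!.
For n = 18: 7^18 * 18^17 / 18! = 1628413597910449 * 2185911559738696531968/6402373705728000 = 168947301180197983304053458/303875.

168947301180197983304053458/303875


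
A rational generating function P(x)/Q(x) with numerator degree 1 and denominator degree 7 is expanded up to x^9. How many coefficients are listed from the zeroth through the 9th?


Expanding up to x^9 gives the coefficients for x^0, x^1, ..., x^9.
That is 9 + 1 = 10 coefficients in total.

10


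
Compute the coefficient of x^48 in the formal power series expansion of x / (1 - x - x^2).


Let f(x) = sum_{k>=0} a_k x^k. Multiplying f(x) * (1 - x - x^2) = x and matching coefficients gives a_0 = 0, a_1 = 1, and a_k = a_{k-1} + a_{k-2} for k >= 2. These are the Fibonacci numbers F_k.
Iterating from F_0 = 0, F_1 = 1:
F_0=0, F_1=1, F_2=1, F_3=2, F_4=3, F_5=5, F_6=8, F_7=13, F_8=21, F_9=34, ...
F_48 = 4807526976.

4807526976


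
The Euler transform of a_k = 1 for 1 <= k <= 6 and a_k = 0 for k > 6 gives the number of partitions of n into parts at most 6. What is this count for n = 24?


Partitions of 24 into parts at most 6:
Using generating function (1-x)^(-1)(1-x^2)^(-1)...(1-x^6)^(-1),
the coefficient of x^24 = 532

532


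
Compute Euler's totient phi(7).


phi(n) counts integers in [1, n] coprime to n. Using the multiplicative formula phi(n) = n * prod_{p | n} (1 - 1/p):
7 = 7, so
phi(7) = 7 * (1 - 1/7) = 6.

6


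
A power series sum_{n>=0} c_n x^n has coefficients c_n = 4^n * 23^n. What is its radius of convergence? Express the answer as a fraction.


By the root test (Cauchy-Hadamard), the radius is R = 1 / limsup_n |c_n|^(1/n).
Here |c_n|^(1/n) = (4^n * 23^n)^(1/n) = 4 * 23 = 92 for all n.
So R = 1/92 = 1/92.

1/92


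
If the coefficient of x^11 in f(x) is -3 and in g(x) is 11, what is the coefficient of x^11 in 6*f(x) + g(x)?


Scalar multiplication scales coefficients: 6 * -3 = -18.
Then add the g coefficient: -18 + 11
= -7

-7


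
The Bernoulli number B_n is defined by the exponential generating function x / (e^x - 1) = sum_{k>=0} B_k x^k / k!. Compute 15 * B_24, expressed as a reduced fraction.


Bernoulli numbers can also be computed recursively via B_0 = 1 and sum_{j=0}^{m} C(m+1, j) B_j = 0 for m >= 1. Odd-index Bernoulli numbers vanish for k >= 3.
Computing B_24 = -236364091/2730, so 15 * B_24 = 15 * -236364091/2730 = -236364091/182.

-236364091/182


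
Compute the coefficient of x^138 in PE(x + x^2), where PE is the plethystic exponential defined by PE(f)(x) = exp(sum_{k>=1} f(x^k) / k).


With f(x) = x + x^2, the exponent is sum_{k>=1} (x^k + x^(2k)) / k = -ln(1 - x) - ln(1 - x^2). Exponentiating:
PE(x + x^2) = 1 / ((1 - x)(1 - x^2)).
This is the generating function for partitions of n into parts of size 1 or 2. The number of 2's can be any j in 0..69, and the rest are 1's, so
[x^138] = floor(138/2) + 1 = 70.

70


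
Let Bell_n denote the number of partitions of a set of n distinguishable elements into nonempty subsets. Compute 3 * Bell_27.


Bell_27 can be computed from the Bell triangle or from Dobinski's identity Bell_n = (1/e) * sum_{k>=0} k^n / k!.
Computing Bell_27 = 545717047936059989389.
Then 3 * 545717047936059989389 = 1637151143808179968167.

1637151143808179968167


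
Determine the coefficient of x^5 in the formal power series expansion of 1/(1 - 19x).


The geometric series identity gives 1/(1 - c x) = sum_{k>=0} c^k x^k, so the coefficient of x^k is c^k.
Here c = 19 and k = 5.
Computing: 19^5 = 2476099

2476099


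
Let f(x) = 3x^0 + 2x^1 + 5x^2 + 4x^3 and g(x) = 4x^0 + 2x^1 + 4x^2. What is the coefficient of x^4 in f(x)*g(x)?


Cauchy product at x^4:
5*4 + 4*2
= 28

28


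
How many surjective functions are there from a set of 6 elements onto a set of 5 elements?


By inclusion-exclusion on which target elements are missed, the number of surjections from an n-set onto a k-set is
surj(n, k) = sum_{j=0}^{k} (-1)^j C(k, j) (k - j)^n.
Equivalently surj(n, k) = k! * S(n, k), where S(n, k) is the Stirling number of the second kind.
For n = 6, k = 5:
S(6, 5) = 15, so
surj = 5! * 15 = 120 * 15 = 1800.

1800


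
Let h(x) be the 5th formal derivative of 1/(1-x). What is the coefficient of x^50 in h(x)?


Differentiating 5 times: d^5/dx^5 [1/(1-x)] = 5!/(1-x)^6.
The expansion 1/(1-x)^6 = sum_{k>=0} C(k+5, 5) x^k, so the coefficient of x^n in 5!/(1-x)^6 is 5! * C(n+5, 5).
For n = 50: 120 * C(55, 5) = 120 * 3478761 = 417451320

417451320


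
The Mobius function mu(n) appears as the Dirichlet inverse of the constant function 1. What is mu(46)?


46 = 2 * 23 (all distinct primes).
mu(46) = (-1)^2 = 1

1


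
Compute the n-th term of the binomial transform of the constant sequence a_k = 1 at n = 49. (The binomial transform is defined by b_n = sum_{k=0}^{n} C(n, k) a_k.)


With a_k = 1 for all k, b_n = sum_{k=0}^{n} C(n, k) = 2^n by the binomial theorem.
For n = 49: 2^49 = 562949953421312.

562949953421312


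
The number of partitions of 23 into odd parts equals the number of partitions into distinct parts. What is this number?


Computing partitions of 23 into odd parts (1, 3, 5, ...):
Using the generating function prod_{k>=0} 1/(1-x^(2k+1)),
the count is 104

104


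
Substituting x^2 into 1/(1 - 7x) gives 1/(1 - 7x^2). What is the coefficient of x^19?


Since 1/(1 - 7x^2) only has even powers of x,
the coefficient of x^19 (odd) is 0.

0


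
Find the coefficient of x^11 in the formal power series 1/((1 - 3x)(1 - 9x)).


By partial fractions or Cauchy convolution:
The coefficient equals sum_{k=0}^{11} 3^k * 9^(11-k).
= 47071500840

47071500840


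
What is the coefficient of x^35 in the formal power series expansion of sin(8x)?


The Maclaurin series is sin(t) = sum_{k>=0} (-1)^k t^(2k+1) / (2k+1)!, so substituting t = 8x, only odd powers of x are nonzero, with coefficient of x^(2k+1) equal to (-1)^k 8^(2k+1) / (2k+1)!.
Write 35 = 2*17 + 1, giving the coefficient (-1)^17 * 8^35 / 35! = -40564819207303340847894502572032/10333147966386144929666651337523200000000 = -9444732965739290427392/2405873491984360136479756640625.

-9444732965739290427392/2405873491984360136479756640625


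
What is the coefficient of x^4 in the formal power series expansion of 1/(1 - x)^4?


The expansion 1/(1 - x)^r = sum_{k>=0} C(k + r - 1, r - 1) x^k follows from the multiset / negative-binomial theorem (or from repeated differentiation of the geometric series).
For r = 4 and k = 4:
C(7, 3) = 5040 / (6 * 24) = 35.

35


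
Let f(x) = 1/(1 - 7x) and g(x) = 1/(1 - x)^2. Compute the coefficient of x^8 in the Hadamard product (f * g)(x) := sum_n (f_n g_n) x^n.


f has coefficients f_k = 7^k. For g = 1/(1 - x)^2 the coefficient is g_k = C(k + 1, 1) = k + 1. The Hadamard coefficient is (f * g)_k = 7^k * (k + 1).
For k = 8: 7^8 * 9 = 5764801 * 9 = 51883209.

51883209


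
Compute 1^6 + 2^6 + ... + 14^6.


This power sum has a closed form given by Faulhaber's formula
sum_{k=1}^{m} k^p = (1 / (p + 1)) * sum_{j=0}^{p} C(p + 1, j) B_j m^(p + 1 - j),
but for small m direct computation is fastest:
1 + 64 + 729 + 4096 + 15625 + 46656 + 117649 + 262144 + 531441 + 1000000 + 1771561 + 2985984 + 4826809 + 7529536 = 19092295.

19092295


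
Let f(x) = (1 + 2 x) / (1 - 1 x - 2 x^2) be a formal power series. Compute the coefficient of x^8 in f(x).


Write f(x) = sum_{k>=0} a_k x^k. Multiplying both sides by 1 - 1 x - 2 x^2 gives
(1 - 1 x - 2 x^2) sum_{k>=0} a_k x^k = 1 + 2 x.
Matching coefficients:
 x^0: a_0 = 1
 x^1: a_1 - 1 a_0 = 2  =>  a_1 = 1*1 + 2 = 3
 x^k (k >= 2): a_k = 1 a_{k-1} + 2 a_{k-2}.
Iterating: a_2 = 5, a_3 = 11, a_4 = 21, a_5 = 43, a_6 = 85, a_7 = 171, a_8 = 341.
So the coefficient of x^8 is 341.

341


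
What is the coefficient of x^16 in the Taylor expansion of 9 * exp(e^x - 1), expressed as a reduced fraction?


exp(e^x - 1) = sum_{k>=0} Bell_k x^k / k!, where Bell_k is the k-th Bell number.
So the coefficient of x^16 is 9 * Bell_16 / 16!.
Computing: Bell_16 = 10480142147 and 16! = 20922789888000, giving
9 * 10480142147/20922789888000 = 10480142147/2324754432000.

10480142147/2324754432000


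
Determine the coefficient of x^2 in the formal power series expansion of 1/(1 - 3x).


The geometric series identity gives 1/(1 - c x) = sum_{k>=0} c^k x^k, so the coefficient of x^k is c^k.
Here c = 3 and k = 2.
Computing: 3^2 = 9

9


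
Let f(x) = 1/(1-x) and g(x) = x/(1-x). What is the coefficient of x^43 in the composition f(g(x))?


First simplify the composition: f(g(x)) = 1/(1 - x/(1-x)) = (1-x)/((1-x) - x) = (1-x)/(1-2x).
Now extract the coefficient. Write (1-x)/(1-2x) = 1/(1-2x) - x/(1-2x).
The coefficient of x^n in 1/(1-2x) is 2^n, and in x/(1-2x) is 2^(n-1) (for n >= 1).
So the coefficient of x^43 is 2^43 - 2^42 = 8796093022208 - 4398046511104 = 4398046511104.

4398046511104


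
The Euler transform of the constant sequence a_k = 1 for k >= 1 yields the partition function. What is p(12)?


The Euler transform converts the sequence a_k = 1 into the number of integer partitions.
Using the recurrence or dynamic programming:
p(12) = 77

77


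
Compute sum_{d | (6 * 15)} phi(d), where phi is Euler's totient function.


First, 6 * 15 = 90. One classical identity is sum_{d | n} phi(d) = n (each k in [1, n] has a unique gcd with n, and among the k's with gcd(k, n) = n/d there are phi(d) of them). So the sum equals 90. We also verify directly:
Divisors of 90: 1, 2, 3, 5, 6, 9, 10, 15, 18, 30, 45, 90.
phi values: 1, 1, 2, 4, 2, 6, 4, 8, 6, 8, 24, 24.
Sum = 90.

90


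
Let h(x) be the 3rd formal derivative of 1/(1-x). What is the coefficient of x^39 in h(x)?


Differentiating 3 times: d^3/dx^3 [1/(1-x)] = 3!/(1-x)^4.
The expansion 1/(1-x)^4 = sum_{k>=0} C(k+3, 3) x^k, so the coefficient of x^n in 3!/(1-x)^4 is 3! * C(n+3, 3).
For n = 39: 6 * C(42, 3) = 6 * 11480 = 68880

68880


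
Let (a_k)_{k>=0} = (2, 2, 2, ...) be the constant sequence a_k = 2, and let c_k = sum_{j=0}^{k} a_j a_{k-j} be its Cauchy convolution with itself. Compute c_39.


Since a_j = 2 for all j >= 0, the convolution sum becomes
c_k = sum_{j=0}^{k} 2 * 2 = 4 * (k + 1).
Equivalently, the generating function of (a_k) is 2/(1 - x) and its square is 4/(1 - x)^2 = sum_{k>=0} 4(k + 1) x^k.
For k = 39: 4 * 40 = 160.

160


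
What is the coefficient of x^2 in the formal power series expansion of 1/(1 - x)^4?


The expansion 1/(1 - x)^r = sum_{k>=0} C(k + r - 1, r - 1) x^k follows from the multiset / negative-binomial theorem (or from repeated differentiation of the geometric series).
For r = 4 and k = 2:
C(5, 3) = 120 / (6 * 2) = 10.

10


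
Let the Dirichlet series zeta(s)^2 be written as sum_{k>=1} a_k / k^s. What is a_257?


The Dirichlet convolution of the constant function 1 with itself gives (1 * 1)(k) = sum_{d | k} 1 = d(k), the number of positive divisors of k.
Since zeta(s) = sum_{k>=1} 1/k^s, we have zeta(s)^2 = sum_{k>=1} d(k)/k^s, so a_k = d(k).
For k = 257: the divisors are 1, 257.
Count = 2.

2


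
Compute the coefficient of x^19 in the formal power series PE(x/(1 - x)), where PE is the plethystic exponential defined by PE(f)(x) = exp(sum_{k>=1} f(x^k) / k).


For f(x) = x/(1 - x) we have
sum_{k>=1} f(x^k) / k = sum_{k>=1} (1/k) * x^k / (1 - x^k) = sum_{k, m >= 1} x^(k m) / k,
which after exponentiating simplifies to
PE(x/(1 - x)) = prod_{k>=1} 1 / (1 - x^k).
This is the generating function for the partition function p(n), so the coefficient of x^19 is p(19).
Computing p(19) by dynamic programming over parts 1, 2, ..., 19: p(19) = 490.

490


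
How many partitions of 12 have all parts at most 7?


Using the generating function (1-x)^(-1)(1-x^2)^(-1)...(1-x^7)^(-1),
the coefficient of x^12 counts these restricted partitions.
Result = 65

65


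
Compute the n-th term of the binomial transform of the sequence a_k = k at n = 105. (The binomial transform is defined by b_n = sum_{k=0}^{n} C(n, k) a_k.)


With a_k = k, b_n = sum_{k=0}^{n} C(n, k) k. Using k * C(n, k) = n * C(n-1, k-1) gives b_n = n * sum_{k>=1} C(n-1, k-1) = n * 2^(n-1).
For n = 105: 105 * 2^104 = 105 * 20282409603651670423947251286016 = 2129653008383425394514461385031680.

2129653008383425394514461385031680


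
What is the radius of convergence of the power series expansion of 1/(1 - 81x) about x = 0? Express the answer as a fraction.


Expanding 1/(1 - 81x) = sum_{k>=0} 81^k x^k, the series converges when |81x| < 1, i.e., |x| < 1/81.
So the radius of convergence is 1/81 = 1/81.

1/81


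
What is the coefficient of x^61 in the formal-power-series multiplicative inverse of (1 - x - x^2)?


Let the inverse be f(x) = sum_{k>=0} a_k x^k. From f(x) * (1 - x - x^2) = 1 and matching coefficients:
 x^0: a_0 = 1.
 x^1: a_1 - a_0 = 0, so a_1 = 1.
 x^k (k >= 2): a_k - a_{k-1} - a_{k-2} = 0, i.e. a_k = a_{k-1} + a_{k-2}.
This is the Fibonacci-type recurrence shifted so that a_0 = a_1 = 1.
Iterating: a_0=1, a_1=1, a_2=2, a_3=3, a_4=5, a_5=8, a_6=13, a_7=21, a_8=34, a_9=55, ...
a_61 = 4052739537881.

4052739537881


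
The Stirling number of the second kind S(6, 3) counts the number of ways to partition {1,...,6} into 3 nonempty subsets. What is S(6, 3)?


Using the explicit formula S(n,k) = (1/k!) sum_{j=0}^{k} (-1)^(k-j) C(k,j) j^n:
S(6, 3) = 90
Equivalently, S(n,k) is n! times the coefficient of x^n in the EGF (e^x - 1)^k / k!.

90


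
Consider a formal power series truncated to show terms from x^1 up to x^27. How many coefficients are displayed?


From x^1 to x^27 inclusive, the count is 27 - 1 + 1 = 27.

27


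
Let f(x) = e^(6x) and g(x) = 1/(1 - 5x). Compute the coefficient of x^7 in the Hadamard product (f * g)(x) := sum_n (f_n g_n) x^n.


Expanding: f_k = 6^k/k! (from e^(6x)) and g_k = 5^k (from 1/(1 - 5x)). So the Hadamard coefficient (f * g)_k = 6^k 5^k / k! = (30)^k / k!.
For k = 7: 30^7/7! = 21870000000/5040 = 30375000/7.

30375000/7


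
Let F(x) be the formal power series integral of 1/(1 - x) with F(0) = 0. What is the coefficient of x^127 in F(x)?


1/(1 - x) = sum_{k>=0} x^k. Integrating termwise and using F(0) = 0 gives
F(x) = sum_{k>=0} x^(k+1) / (k+1) = sum_{m>=1} x^m / m = -ln(1 - x).
So the coefficient of x^127 is 1/127 = 1/127.

1/127


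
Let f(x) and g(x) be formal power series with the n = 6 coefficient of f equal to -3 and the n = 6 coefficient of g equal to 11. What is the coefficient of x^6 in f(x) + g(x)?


Addition of formal power series is termwise.
The coefficient of x^6 in f + g = -3 + 11
= 8

8


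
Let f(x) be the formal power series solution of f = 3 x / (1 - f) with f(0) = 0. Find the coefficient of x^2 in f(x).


Apply Lagrange inversion: f = 3 x * phi(f) with phi(t) = 1/(1 - t), so
[x^n] f = 3^n * (1/n) [t^(n-1)] phi(t)^n = 3^n * (1/n) [t^(n-1)] (1 - t)^(-n) = 3^n * (1/n) C(2n - 2, n - 1) = 3^n * C_{n-1}.
For n = 2: C_1 = C(2, 1) / 2 = 2/2 = 1.
With the 3^2 = 9 factor, the coefficient is 9 * 1 = 9.

9


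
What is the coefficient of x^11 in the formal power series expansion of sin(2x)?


The Maclaurin series is sin(t) = sum_{k>=0} (-1)^k t^(2k+1) / (2k+1)!, so substituting t = 2x, only odd powers of x are nonzero, with coefficient of x^(2k+1) equal to (-1)^k 2^(2k+1) / (2k+1)!.
Write 11 = 2*5 + 1, giving the coefficient (-1)^5 * 2^11 / 11! = -2048/39916800 = -8/155925.

-8/155925


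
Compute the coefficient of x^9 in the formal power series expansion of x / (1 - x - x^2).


Let f(x) = sum_{k>=0} a_k x^k. Multiplying f(x) * (1 - x - x^2) = x and matching coefficients gives a_0 = 0, a_1 = 1, and a_k = a_{k-1} + a_{k-2} for k >= 2. These are the Fibonacci numbers F_k.
Iterating from F_0 = 0, F_1 = 1:
F_0=0, F_1=1, F_2=1, F_3=2, F_4=3, F_5=5, F_6=8, F_7=13, F_8=21, F_9=34
F_9 = 34.

34


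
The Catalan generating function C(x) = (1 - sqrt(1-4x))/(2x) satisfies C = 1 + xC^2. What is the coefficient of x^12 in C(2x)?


Substituting x -> 2x scales the n-th coefficient by 2^n, so [x^12] C(2x) = 2^12 * C_12.
C_12 = C(2*12, 12)/(13) = 2704156/13 = 208012.
So 2^12 * 208012 = 4096 * 208012 = 852017152.

852017152


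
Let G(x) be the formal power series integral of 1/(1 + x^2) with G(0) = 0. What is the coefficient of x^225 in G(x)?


1/(1 + x^2) = sum_{j>=0} (-1)^j x^(2j). Integrating termwise with G(0) = 0:
G(x) = sum_{j>=0} (-1)^j x^(2j+1) / (2j+1) = arctan(x).
Only odd powers are nonzero. For x^225 write 225 = 2*112 + 1, giving
(-1)^112 / 225 = 1/225 = 1/225.

1/225


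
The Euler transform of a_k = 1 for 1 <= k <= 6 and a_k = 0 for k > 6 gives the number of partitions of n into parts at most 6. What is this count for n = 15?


Partitions of 15 into parts at most 6:
Using generating function (1-x)^(-1)(1-x^2)^(-1)...(1-x^6)^(-1),
the coefficient of x^15 = 110

110


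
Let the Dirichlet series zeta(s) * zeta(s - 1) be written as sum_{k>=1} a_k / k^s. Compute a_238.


Convolution gives a_k = sum_{d | k} d * 1 = sum_{d | k} d = sigma(k), the sum of positive divisors of k.
For k = 238, the divisors are 1, 2, 7, 14, 17, 34, 119, 238, so
sigma(238) = 1 + 2 + 7 + 14 + 17 + 34 + 119 + 238 = 432.

432


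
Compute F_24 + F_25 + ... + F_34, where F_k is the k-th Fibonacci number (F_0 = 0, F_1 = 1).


Use the identity sum_{k=0}^{N} F_k = F_{N+2} - 1 (which follows from F_{k+2} - F_{k+1} = F_k). Then
sum_{k=24}^{34} F_k = (F_{36} - 1) - (F_{25} - 1) = F_{36} - F_{25}.
Computing: F_{36} = 14930352, F_{25} = 75025, so
Sum = 14930352 - 75025 = 14855327.

14855327


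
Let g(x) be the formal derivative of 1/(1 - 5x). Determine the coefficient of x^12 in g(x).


Differentiate termwise: d/dx sum_{k>=0} 5^k x^k = sum_{k>=1} k 5^k x^(k-1) = sum_{j>=0} (j+1) 5^(j+1) x^j.
Equivalently, d/dx [1/(1 - 5x)] = 5/(1 - 5x)^2.
For j = 12: 13 * 5^13 = 13 * 1220703125 = 15869140625.

15869140625


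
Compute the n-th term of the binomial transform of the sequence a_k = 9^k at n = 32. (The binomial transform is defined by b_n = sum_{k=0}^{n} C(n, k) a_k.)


With a_k = 9^k, b_n = sum_{k=0}^{n} C(n, k) 9^k = (1 + 9)^n by the binomial theorem.
For n = 32: (1 + 9)^32 = 10^32 = 100000000000000000000000000000000.

100000000000000000000000000000000


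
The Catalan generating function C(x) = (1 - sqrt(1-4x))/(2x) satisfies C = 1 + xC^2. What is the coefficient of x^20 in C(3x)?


Substituting x -> 3x scales the n-th coefficient by 3^n, so [x^20] C(3x) = 3^20 * C_20.
C_20 = C(2*20, 20)/(21) = 137846528820/21 = 6564120420.
So 3^20 * 6564120420 = 3486784401 * 6564120420 = 22887672686741568420.

22887672686741568420


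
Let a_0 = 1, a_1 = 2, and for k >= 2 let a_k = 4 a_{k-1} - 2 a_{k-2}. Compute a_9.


Iterating the recurrence forward:
a_0 = 1
a_1 = 2
a_2 = 4*2 - 2*1 = 6
a_3 = 4*6 - 2*2 = 20
a_4 = 4*20 - 2*6 = 68
a_5 = 4*68 - 2*20 = 232
a_6 = 4*232 - 2*68 = 792
a_7 = 4*792 - 2*232 = 2704
a_8 = 4*2704 - 2*792 = 9232
a_9 = 4*9232 - 2*2704 = 31520
So a_9 = 31520.

31520


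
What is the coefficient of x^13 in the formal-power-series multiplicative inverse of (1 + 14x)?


The inverse is 1/(1 + 14x). Apply the geometric identity 1/(1 - y) = sum_{k>=0} y^k with y = -14x:
1/(1 + 14x) = sum_{k>=0} (-14)^k x^k.
So the coefficient of x^13 is (-14)^13 = -793714773254144.

-793714773254144


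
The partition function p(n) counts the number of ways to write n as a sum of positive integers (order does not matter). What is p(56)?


Using the generating function prod_{k>=1} 1/(1-x^k), we compute p(56).
By dynamic programming over parts 1 through 56:
p(56) = 526823

526823


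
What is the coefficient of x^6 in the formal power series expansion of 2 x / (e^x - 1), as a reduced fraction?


The exponential generating function for Bernoulli numbers is
x / (e^x - 1) = sum_{k>=0} B_k x^k / k!.
So the coefficient of x^6 in 2 x / (e^x - 1) is 2 B_6 / 6!.
Computing: B_6 = 1/42, 6! = 720, giving
2 * 1/42 / 720 = 1/15120.

1/15120


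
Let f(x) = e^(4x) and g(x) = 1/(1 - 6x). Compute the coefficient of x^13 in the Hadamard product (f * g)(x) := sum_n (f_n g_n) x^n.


Expanding: f_k = 4^k/k! (from e^(4x)) and g_k = 6^k (from 1/(1 - 6x)). So the Hadamard coefficient (f * g)_k = 4^k 6^k / k! = (24)^k / k!.
For k = 13: 24^13/13! = 876488338465357824/6227020800 = 3522410053632/25025.

3522410053632/25025


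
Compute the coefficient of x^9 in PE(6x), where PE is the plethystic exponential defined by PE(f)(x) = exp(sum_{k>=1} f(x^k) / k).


With f(x) = 6x, the exponent is sum_{k>=1} 6 x^k / k = 6 * (-ln(1 - x)). Exponentiating:
PE(6x) = exp(-6 ln(1 - x)) = 1/(1 - x)^6.
By the negative binomial expansion, [x^n] 1/(1 - x)^6 = C(n + 5, 5).
For n = 9: C(14, 5) = 2002.

2002


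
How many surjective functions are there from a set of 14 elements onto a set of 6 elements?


By inclusion-exclusion on which target elements are missed, the number of surjections from an n-set onto a k-set is
surj(n, k) = sum_{j=0}^{k} (-1)^j C(k, j) (k - j)^n.
Equivalently surj(n, k) = k! * S(n, k), where S(n, k) is the Stirling number of the second kind.
For n = 14, k = 6:
S(14, 6) = 63436373, so
surj = 6! * 63436373 = 720 * 63436373 = 45674188560.

45674188560


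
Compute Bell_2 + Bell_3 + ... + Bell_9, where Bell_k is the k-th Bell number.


Recall Bell_k counts set partitions of a k-set (with Bell_0 = 1 by convention).
Bell_2 through Bell_9: 2, 5, 15, 52, 203, 877, 4140, 21147
Sum = 2 + 5 + 15 + 52 + 203 + 877 + 4140 + 21147 = 26441.

26441
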